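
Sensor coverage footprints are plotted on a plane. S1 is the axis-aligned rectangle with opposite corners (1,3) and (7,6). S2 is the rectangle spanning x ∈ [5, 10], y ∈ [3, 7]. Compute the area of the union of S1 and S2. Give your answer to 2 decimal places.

32.00

By inclusion–exclusion:
Individual areas: |S1| = 18, |S2| = 20.
|S1∩S2|: x∈[5,7], y∈[3,6] → 2·3 = 6.
|S1 ∪ S2| = 38 − 6 = 32.00.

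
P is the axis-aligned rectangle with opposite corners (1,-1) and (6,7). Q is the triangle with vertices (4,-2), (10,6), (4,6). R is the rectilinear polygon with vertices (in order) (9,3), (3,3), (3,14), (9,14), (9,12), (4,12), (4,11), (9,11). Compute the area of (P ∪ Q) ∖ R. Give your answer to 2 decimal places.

|P ∪ Q| = 51.0417.
|(P ∪ Q) ∩ R| = 19.9583.
|(P ∪ Q) ∖ R| = 51.0417 − 19.9583 = 31.08.

31.08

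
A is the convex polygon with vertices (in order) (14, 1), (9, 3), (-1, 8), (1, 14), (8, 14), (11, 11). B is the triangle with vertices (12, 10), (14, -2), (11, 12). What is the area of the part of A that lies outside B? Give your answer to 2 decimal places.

|A| = 110.5, |A∩B| = 1.4364.
|A ∖ B| = |A| − |A∩B| = 110.5 − 1.4364 = 109.06.

109.06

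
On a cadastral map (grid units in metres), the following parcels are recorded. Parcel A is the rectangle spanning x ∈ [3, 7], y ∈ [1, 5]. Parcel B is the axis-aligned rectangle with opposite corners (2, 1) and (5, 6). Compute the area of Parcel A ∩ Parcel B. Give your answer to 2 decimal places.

|Parcel A∩Parcel B|: x∈[3,5], y∈[1,5] → 2·4 = 8.

8.00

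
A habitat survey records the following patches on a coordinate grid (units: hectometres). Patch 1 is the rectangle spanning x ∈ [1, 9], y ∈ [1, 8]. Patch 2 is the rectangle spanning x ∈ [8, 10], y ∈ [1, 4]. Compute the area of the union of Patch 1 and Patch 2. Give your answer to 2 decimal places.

By inclusion–exclusion:
Individual areas: |Patch 1| = 56, |Patch 2| = 6.
|Patch 1∩Patch 2|: x∈[8,9], y∈[1,4] → 1·3 = 3.
|Patch 1 ∪ Patch 2| = 62 − 3 = 59.00.

59.00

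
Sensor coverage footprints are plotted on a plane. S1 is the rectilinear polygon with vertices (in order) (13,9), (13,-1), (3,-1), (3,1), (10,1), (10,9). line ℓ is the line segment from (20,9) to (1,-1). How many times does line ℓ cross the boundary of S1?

The segment meets the boundary at (3,0.053), (4.8,1), (13,5.316), (10,3.737).

4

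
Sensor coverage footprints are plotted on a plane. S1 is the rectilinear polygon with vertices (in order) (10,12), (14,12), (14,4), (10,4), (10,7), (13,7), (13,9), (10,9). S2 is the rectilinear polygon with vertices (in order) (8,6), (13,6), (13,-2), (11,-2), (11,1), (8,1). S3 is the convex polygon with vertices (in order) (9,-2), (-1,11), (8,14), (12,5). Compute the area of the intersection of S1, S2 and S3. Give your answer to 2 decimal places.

The intersection is the polygon with vertices (10,6), (11.556,6), (12,5), (11.571,4), (10,4).
By the shoelace formula its area is 3.56.

3.56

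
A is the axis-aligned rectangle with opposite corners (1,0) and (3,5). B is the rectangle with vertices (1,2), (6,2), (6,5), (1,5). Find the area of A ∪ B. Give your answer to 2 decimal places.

By inclusion–exclusion:
Individual areas: |A| = 10, |B| = 15.
|A∩B|: x∈[1,3], y∈[2,5] → 2·3 = 6.
|A ∪ B| = 25 − 6 = 19.00.

19.00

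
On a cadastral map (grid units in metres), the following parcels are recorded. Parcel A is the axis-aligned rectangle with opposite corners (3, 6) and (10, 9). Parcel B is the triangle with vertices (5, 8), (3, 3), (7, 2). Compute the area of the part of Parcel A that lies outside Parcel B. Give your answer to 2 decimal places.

19.53

|Parcel A| = 21, |Parcel A∩Parcel B| = 1.4667.
|Parcel A ∖ Parcel B| = |Parcel A| − |Parcel A∩Parcel B| = 21 − 1.4667 = 19.53.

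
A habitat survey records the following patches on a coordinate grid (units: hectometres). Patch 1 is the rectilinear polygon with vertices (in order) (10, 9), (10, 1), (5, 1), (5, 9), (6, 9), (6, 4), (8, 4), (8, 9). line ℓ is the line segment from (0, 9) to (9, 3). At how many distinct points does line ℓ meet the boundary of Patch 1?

3

The segment meets the boundary at (7.5,4), (6,5), (5,5.667).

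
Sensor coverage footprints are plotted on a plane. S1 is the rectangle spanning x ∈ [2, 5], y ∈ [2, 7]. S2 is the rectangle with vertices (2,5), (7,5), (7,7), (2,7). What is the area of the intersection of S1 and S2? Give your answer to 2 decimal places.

6.00

|S1∩S2|: x∈[2,5], y∈[5,7] → 3·2 = 6.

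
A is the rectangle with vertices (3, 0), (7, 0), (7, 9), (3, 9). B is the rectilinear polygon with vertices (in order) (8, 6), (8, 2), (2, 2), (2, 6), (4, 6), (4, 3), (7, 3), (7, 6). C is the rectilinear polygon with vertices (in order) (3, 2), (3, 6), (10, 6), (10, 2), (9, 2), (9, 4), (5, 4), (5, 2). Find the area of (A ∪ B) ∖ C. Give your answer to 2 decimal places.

|A ∪ B| = 44.
|(A ∪ B) ∩ C| = 14.
|(A ∪ B) ∖ C| = 44 − 14 = 30.00.

30.00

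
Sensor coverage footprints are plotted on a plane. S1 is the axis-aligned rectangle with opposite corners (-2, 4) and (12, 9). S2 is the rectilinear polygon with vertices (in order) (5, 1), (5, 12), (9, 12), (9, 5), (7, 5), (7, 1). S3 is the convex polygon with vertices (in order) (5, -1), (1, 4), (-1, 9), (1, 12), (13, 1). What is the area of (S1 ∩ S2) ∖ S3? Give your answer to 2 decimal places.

9.94

|S1 ∩ S2| = 18.
|(S1 ∩ S2) ∩ S3| = 8.0606.
|(S1 ∩ S2) ∖ S3| = 18 − 8.0606 = 9.94.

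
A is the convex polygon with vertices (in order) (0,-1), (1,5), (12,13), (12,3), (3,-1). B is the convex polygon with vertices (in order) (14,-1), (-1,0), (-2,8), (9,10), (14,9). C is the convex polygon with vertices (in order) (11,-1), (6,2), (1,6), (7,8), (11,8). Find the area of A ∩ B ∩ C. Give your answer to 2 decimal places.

The intersection is the polygon with vertices (3.538,6.846), (7,8), (11,8), (11,2.556), (7.596,1.043), (6,2), (1.655,5.476).
By the shoelace formula its area is 44.51.

44.51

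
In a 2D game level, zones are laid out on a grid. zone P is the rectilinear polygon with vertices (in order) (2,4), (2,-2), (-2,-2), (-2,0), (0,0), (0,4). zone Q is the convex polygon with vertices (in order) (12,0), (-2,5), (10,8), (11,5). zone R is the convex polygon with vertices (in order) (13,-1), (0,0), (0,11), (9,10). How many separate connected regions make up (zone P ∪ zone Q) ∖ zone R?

3

(zone P ∪ zone Q) ∖ zone R splits into 3 disjoint pieces (area 7.8462, area 1.2143, area 0.7743).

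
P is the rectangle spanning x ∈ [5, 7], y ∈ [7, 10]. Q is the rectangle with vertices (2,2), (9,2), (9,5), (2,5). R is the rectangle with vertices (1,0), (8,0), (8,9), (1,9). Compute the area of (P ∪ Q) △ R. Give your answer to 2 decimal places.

|P ∪ Q| = 27.
|(P ∪ Q) ∩ R| = 22.
|(P ∪ Q) △ R| = 27 + 63 − 44 = 46.00.

46.00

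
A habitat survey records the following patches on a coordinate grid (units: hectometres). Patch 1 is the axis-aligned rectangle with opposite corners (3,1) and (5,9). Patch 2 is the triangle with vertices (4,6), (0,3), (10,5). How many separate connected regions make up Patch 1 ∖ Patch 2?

2

Patch 1 ∖ Patch 2 splits into 2 disjoint pieces (area 5.6, area 6.4583).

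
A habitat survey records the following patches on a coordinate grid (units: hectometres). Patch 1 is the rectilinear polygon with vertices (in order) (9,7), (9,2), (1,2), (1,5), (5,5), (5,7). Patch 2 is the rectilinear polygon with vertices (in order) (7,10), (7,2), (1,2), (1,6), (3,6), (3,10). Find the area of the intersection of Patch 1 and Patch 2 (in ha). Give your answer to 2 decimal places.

22.00

The intersection is the polygon with vertices (1,2), (1,5), (5,5), (5,7), (7,7), (7,2).
By the shoelace formula its area is 22.00.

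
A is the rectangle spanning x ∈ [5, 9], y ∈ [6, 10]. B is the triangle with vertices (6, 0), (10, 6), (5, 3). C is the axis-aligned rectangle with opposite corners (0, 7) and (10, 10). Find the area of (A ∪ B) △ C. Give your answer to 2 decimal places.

|A ∪ B| = 25.
|(A ∪ B) ∩ C| = 12.
|(A ∪ B) △ C| = 25 + 30 − 24 = 31.00.

31.00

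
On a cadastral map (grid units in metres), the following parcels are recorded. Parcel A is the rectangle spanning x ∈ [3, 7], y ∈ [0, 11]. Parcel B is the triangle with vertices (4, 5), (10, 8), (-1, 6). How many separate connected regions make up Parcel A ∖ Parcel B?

Parcel A ∖ Parcel B splits into 2 disjoint pieces (area 22.35, area 15.6364).

2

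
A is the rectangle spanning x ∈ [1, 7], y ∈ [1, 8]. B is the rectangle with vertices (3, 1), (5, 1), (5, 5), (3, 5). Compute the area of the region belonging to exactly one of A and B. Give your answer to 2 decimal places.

|A∩B|: x∈[3,5], y∈[1,5] → 2·4 = 8.
|A △ B| = |A| + |B| − 2·|A∩B| = 42 + 8 − 16 = 34.00.

34.00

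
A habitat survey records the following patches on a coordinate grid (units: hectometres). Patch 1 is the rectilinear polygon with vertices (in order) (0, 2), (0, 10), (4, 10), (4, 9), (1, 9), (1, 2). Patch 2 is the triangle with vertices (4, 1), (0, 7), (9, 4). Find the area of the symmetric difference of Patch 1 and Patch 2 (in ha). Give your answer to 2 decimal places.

30.83

|Patch 1| = 11, |Patch 2| = 21, |Patch 1∩Patch 2| = 0.5833.
|Patch 1 △ Patch 2| = |Patch 1| + |Patch 2| − 2·|Patch 1∩Patch 2| = 11 + 21 − 1.1667 = 30.83.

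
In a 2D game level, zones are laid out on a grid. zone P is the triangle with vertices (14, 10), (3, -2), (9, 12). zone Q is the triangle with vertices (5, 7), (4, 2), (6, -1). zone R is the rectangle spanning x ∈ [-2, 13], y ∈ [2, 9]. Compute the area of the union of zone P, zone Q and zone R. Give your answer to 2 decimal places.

121.32

By inclusion–exclusion:
Individual areas: |zone P| = 41, |zone Q| = 6.5, |zone R| = 105.
|zone P∩zone Q| = 2.241.
|zone P∩zone R| = 25.6212.
|zone Q∩zone R| = 4.0625.
|zone P∩zone Q∩zone R| = 0.7491.
|zone P ∪ zone Q ∪ zone R| = 152.5 − 31.9247 + 0.7491 = 121.32.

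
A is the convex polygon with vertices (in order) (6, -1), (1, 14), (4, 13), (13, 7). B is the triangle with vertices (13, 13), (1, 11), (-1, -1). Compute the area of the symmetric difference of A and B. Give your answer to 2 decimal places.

88.01

|A| = 77, |B| = 70, |A∩B| = 29.4961.
|A △ B| = |A| + |B| − 2·|A∩B| = 77 + 70 − 58.9921 = 88.01.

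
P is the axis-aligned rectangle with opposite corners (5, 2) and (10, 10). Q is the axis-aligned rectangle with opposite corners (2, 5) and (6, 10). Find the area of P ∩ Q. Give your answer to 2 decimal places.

|P∩Q|: x∈[5,6], y∈[5,10] → 1·5 = 5.

5.00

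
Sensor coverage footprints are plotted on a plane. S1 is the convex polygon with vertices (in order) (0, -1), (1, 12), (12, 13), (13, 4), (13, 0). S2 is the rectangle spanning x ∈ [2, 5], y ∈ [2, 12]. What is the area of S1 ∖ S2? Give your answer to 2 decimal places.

128.00

|S1| = 158, |S1∩S2| = 30.
|S1 ∖ S2| = |S1| − |S1∩S2| = 158 − 30 = 128.00.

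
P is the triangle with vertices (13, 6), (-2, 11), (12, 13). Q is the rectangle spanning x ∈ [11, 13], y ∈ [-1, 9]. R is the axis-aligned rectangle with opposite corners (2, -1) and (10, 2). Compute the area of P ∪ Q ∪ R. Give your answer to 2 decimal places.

By inclusion–exclusion:
Individual areas: |P| = 50, |Q| = 20, |R| = 24.
|P∩Q| = 4.6905.
|P∩R| = 0.
|Q∩R| = 0 (no overlap).
|P∩Q∩R| = 0.
|P ∪ Q ∪ R| = 94 − 4.6905 + 0 = 89.31.

89.31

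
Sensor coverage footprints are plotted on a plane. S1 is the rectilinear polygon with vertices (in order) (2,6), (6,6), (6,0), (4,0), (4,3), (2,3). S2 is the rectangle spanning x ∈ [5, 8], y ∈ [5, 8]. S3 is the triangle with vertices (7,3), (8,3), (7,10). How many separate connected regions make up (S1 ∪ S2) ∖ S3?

2

(S1 ∪ S2) ∖ S3 splits into 2 disjoint pieces (area 23, area 1.5).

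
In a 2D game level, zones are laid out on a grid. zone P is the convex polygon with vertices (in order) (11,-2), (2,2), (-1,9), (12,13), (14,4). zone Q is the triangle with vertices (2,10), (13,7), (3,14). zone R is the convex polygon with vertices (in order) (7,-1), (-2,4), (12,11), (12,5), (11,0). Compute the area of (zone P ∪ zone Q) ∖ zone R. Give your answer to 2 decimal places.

67.02

|zone P ∪ zone Q| = 149.4673.
|(zone P ∪ zone Q) ∩ zone R| = 82.4435.
|(zone P ∪ zone Q) ∖ zone R| = 149.4673 − 82.4435 = 67.02.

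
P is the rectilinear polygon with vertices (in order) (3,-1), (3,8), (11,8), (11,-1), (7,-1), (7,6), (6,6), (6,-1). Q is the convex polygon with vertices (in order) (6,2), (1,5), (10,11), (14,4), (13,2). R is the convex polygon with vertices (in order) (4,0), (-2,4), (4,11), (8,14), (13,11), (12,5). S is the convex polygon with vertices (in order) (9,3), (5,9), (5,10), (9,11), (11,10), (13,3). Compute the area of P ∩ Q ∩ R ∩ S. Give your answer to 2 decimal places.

The intersection is the polygon with vertices (11,8), (11,4.375), (8.941,3.088), (7,6), (5.667,8).
By the shoelace formula its area is 16.83.

16.83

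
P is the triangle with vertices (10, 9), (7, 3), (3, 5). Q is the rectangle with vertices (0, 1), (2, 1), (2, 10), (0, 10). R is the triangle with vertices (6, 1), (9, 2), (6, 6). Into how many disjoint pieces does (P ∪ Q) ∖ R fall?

(P ∪ Q) ∖ R splits into 2 disjoint pieces (area 12.5, area 18).

2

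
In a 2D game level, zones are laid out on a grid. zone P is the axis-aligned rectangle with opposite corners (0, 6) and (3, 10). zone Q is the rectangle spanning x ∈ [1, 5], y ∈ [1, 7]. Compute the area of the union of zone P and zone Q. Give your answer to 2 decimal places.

By inclusion–exclusion:
Individual areas: |zone P| = 12, |zone Q| = 24.
|zone P∩zone Q|: x∈[1,3], y∈[6,7] → 2·1 = 2.
|zone P ∪ zone Q| = 36 − 2 = 34.00.

34.00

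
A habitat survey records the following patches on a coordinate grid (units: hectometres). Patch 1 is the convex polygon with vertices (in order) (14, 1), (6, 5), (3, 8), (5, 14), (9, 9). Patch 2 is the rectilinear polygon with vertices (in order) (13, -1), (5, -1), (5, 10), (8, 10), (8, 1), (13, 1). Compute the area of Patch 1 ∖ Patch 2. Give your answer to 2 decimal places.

|Patch 1| = 49.5, |Patch 1∩Patch 2| = 15.5.
|Patch 1 ∖ Patch 2| = |Patch 1| − |Patch 1∩Patch 2| = 49.5 − 15.5 = 34.00.

34.00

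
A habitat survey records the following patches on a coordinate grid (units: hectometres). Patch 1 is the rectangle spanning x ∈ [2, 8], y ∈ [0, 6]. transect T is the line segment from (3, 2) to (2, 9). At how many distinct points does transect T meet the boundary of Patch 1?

1

The segment meets the boundary at (2.429,6).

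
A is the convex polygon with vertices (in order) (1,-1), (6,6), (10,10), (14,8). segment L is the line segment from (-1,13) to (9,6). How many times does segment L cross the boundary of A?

1

The segment meets the boundary at (7.235,7.235).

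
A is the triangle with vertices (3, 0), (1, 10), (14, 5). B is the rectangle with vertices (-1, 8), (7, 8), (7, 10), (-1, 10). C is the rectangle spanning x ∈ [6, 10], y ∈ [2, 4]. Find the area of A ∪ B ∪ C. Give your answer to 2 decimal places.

72.74

By inclusion–exclusion:
Individual areas: |A| = 60, |B| = 16, |C| = 8.
|A∩B| = 4.8.
|A∩C| = 6.4636.
|B∩C| = 0 (no overlap).
|A∩B∩C| = 0.
|A ∪ B ∪ C| = 84 − 11.2636 + 0 = 72.74.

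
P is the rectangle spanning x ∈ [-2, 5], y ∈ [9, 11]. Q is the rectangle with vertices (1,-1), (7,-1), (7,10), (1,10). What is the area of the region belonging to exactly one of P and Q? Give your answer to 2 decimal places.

|P∩Q|: x∈[1,5], y∈[9,10] → 4·1 = 4.
|P △ Q| = |P| + |Q| − 2·|P∩Q| = 14 + 66 − 8 = 72.00.

72.00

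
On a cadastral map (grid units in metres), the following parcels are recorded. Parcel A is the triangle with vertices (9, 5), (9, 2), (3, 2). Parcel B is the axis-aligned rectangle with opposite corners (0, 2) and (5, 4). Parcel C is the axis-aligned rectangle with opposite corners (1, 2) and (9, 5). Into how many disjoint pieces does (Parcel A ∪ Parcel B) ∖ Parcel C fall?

(Parcel A ∪ Parcel B) ∖ Parcel C is a single connected region.

1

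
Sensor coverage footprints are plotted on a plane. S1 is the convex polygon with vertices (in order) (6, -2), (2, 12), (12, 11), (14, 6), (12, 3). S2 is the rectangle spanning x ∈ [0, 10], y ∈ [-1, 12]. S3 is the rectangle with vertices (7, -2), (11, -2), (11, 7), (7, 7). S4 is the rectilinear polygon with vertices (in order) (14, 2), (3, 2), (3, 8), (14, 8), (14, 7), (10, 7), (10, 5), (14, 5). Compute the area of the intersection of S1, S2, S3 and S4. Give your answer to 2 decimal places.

15.00

The intersection is the polygon with vertices (7,7), (10,7), (10,5), (10,2), (7,2).
By the shoelace formula its area is 15.00.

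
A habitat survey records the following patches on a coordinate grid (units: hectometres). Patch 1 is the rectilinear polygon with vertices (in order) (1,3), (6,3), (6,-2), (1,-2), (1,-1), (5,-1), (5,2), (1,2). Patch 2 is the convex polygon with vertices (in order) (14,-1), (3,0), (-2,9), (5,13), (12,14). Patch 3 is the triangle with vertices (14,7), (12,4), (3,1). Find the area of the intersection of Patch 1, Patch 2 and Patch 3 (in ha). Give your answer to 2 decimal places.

The intersection is the polygon with vertices (6,2), (5,1.667), (5,2), (4.833,2), (6,2.636).
By the shoelace formula its area is 0.54.

0.54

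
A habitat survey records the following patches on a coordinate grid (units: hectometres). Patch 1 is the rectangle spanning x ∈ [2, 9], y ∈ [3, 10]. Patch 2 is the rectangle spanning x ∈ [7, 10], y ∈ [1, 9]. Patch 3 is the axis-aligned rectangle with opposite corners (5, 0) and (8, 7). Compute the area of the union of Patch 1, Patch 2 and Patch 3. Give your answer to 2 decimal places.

68.00

By inclusion–exclusion:
Individual areas: |Patch 1| = 49, |Patch 2| = 24, |Patch 3| = 21.
|Patch 1∩Patch 2|: x∈[7,9], y∈[3,9] → 2·6 = 12.
|Patch 1∩Patch 3|: x∈[5,8], y∈[3,7] → 3·4 = 12.
|Patch 2∩Patch 3|: x∈[7,8], y∈[1,7] → 1·6 = 6.
|Patch 1∩Patch 2∩Patch 3| = 4.
|Patch 1 ∪ Patch 2 ∪ Patch 3| = 94 − 30 + 4 = 68.00.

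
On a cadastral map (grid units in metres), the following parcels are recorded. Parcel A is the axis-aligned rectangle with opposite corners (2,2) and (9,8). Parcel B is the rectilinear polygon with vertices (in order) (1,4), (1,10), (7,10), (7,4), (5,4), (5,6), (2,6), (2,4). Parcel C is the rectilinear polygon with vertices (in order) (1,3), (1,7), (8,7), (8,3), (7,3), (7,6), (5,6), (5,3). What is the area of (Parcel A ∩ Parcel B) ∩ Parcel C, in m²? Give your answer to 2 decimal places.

|Parcel A ∩ Parcel B| = 14.
|(Parcel A ∩ Parcel B) ∩ Parcel C| = 5.00.

5.00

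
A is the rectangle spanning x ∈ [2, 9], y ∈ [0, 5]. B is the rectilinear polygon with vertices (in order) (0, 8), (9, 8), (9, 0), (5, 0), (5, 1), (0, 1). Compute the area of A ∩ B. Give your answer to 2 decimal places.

The intersection is the polygon with vertices (9,0), (5,0), (5,1), (2,1), (2,5), (9,5).
By the shoelace formula its area is 32.00.

32.00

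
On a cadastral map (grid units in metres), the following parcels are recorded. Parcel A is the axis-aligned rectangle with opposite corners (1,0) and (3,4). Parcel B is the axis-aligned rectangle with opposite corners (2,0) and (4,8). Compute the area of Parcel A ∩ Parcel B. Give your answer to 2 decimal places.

|Parcel A∩Parcel B|: x∈[2,3], y∈[0,4] → 1·4 = 4.

4.00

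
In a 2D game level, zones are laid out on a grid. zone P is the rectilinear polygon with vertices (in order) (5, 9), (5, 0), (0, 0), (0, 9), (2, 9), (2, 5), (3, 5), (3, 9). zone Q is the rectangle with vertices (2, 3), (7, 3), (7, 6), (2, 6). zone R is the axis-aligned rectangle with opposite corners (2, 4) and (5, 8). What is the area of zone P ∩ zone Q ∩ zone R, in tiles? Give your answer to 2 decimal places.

5.00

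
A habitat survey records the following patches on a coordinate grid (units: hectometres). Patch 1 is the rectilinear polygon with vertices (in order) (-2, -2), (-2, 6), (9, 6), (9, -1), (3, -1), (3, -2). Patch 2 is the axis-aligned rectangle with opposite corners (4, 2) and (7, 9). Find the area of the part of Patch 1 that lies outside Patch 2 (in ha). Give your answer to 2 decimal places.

70.00

|Patch 1| = 82, |Patch 1∩Patch 2| = 12.
|Patch 1 ∖ Patch 2| = |Patch 1| − |Patch 1∩Patch 2| = 82 − 12 = 70.00.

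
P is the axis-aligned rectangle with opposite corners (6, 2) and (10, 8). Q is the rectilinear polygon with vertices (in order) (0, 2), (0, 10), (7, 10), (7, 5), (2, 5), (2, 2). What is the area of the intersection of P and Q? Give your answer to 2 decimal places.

3.00

The intersection is the polygon with vertices (6,8), (7,8), (7,5), (6,5).
By the shoelace formula its area is 3.00.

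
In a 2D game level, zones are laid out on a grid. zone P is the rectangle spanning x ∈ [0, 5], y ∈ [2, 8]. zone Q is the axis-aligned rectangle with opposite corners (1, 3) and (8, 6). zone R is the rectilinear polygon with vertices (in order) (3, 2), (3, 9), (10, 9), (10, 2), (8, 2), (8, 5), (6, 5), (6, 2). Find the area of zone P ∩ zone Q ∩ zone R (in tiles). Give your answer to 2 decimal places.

6.00

The intersection is the polygon with vertices (3,3), (3,6), (5,6), (5,3).
By the shoelace formula its area is 6.00.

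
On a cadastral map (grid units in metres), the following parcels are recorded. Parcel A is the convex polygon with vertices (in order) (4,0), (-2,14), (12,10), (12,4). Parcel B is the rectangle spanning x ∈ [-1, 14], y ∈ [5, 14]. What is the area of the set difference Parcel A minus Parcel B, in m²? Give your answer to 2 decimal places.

30.38

|Parcel A| = 110, |Parcel A∩Parcel B| = 79.619.
|Parcel A ∖ Parcel B| = |Parcel A| − |Parcel A∩Parcel B| = 110 − 79.619 = 30.38.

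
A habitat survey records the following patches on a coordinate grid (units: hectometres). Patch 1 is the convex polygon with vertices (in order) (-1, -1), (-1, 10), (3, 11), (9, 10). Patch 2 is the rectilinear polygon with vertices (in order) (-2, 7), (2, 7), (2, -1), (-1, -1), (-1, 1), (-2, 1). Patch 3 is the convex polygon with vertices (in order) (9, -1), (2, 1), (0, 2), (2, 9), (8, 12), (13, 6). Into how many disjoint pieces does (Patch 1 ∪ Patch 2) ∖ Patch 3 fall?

(Patch 1 ∪ Patch 2) ∖ Patch 3 is a single connected region.

1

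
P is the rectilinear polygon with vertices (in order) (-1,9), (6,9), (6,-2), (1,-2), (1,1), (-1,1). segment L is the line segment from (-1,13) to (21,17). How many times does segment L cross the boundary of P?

0

The segment lies entirely outside P and never meets its boundary.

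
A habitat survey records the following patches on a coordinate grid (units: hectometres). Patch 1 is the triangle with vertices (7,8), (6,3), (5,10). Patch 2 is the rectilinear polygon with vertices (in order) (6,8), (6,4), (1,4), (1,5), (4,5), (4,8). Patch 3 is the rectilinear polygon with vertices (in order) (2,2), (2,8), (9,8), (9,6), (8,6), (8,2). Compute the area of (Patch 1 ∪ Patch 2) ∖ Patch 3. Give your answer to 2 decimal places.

2.71

|Patch 1 ∪ Patch 2| = 15.2857.
|(Patch 1 ∪ Patch 2) ∩ Patch 3| = 12.5714.
|(Patch 1 ∪ Patch 2) ∖ Patch 3| = 15.2857 − 12.5714 = 2.71.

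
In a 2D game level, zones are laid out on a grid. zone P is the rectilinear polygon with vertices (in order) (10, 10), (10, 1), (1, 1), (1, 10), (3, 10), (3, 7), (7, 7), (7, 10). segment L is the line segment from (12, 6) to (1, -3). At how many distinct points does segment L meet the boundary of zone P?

The segment meets the boundary at (5.889,1), (10,4.364).

2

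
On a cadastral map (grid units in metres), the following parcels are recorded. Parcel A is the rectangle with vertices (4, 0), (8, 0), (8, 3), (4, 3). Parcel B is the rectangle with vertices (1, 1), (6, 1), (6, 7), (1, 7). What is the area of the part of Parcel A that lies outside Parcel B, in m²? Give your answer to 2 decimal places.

8.00

|Parcel A∩Parcel B|: x∈[4,6], y∈[1,3] → 2·2 = 4.
|Parcel A| = 12.
|Parcel A ∖ Parcel B| = |Parcel A| − |Parcel A∩Parcel B| = 12 − 4 = 8.00.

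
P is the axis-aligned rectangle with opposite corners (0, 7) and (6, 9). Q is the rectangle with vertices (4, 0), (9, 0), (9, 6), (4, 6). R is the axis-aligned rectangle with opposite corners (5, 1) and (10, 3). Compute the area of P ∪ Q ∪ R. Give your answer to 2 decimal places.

By inclusion–exclusion:
Individual areas: |P| = 12, |Q| = 30, |R| = 10.
|P∩Q| = 0 (no overlap).
|P∩R| = 0 (no overlap).
|Q∩R|: x∈[5,9], y∈[1,3] → 4·2 = 8.
|P∩Q∩R| = 0.
|P ∪ Q ∪ R| = 52 − 8 + 0 = 44.00.

44.00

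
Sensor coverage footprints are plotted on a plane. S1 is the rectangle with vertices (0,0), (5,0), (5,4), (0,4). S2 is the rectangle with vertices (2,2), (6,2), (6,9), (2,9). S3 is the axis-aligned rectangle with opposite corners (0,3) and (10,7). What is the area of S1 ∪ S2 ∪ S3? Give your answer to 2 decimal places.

64.00

By inclusion–exclusion:
Individual areas: |S1| = 20, |S2| = 28, |S3| = 40.
|S1∩S2|: x∈[2,5], y∈[2,4] → 3·2 = 6.
|S1∩S3|: x∈[0,5], y∈[3,4] → 5·1 = 5.
|S2∩S3|: x∈[2,6], y∈[3,7] → 4·4 = 16.
|S1∩S2∩S3| = 3.
|S1 ∪ S2 ∪ S3| = 88 − 27 + 3 = 64.00.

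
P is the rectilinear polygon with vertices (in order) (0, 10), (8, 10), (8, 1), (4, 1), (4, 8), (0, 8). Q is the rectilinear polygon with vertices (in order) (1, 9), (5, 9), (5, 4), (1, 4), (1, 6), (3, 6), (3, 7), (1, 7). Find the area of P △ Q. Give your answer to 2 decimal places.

46.00

|P| = 44, |Q| = 18, |P∩Q| = 8.
|P △ Q| = |P| + |Q| − 2·|P∩Q| = 44 + 18 − 16 = 46.00.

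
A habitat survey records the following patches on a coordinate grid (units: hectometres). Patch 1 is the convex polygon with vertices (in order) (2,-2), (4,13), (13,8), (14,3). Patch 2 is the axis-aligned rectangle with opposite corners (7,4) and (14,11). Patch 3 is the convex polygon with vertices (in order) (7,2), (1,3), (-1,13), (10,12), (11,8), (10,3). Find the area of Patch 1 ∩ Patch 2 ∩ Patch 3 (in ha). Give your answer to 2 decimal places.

23.01

The intersection is the polygon with vertices (7,4), (7,11), (7.6,11), (10.677,9.29), (11,8), (10.2,4).
By the shoelace formula its area is 23.01.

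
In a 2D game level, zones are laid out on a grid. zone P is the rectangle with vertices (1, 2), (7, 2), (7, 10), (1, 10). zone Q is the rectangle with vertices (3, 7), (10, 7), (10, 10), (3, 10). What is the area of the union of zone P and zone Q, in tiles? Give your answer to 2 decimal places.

By inclusion–exclusion:
Individual areas: |zone P| = 48, |zone Q| = 21.
|zone P∩zone Q|: x∈[3,7], y∈[7,10] → 4·3 = 12.
|zone P ∪ zone Q| = 69 − 12 = 57.00.

57.00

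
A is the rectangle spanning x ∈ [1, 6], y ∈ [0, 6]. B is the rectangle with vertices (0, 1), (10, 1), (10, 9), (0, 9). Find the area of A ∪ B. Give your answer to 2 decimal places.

By inclusion–exclusion:
Individual areas: |A| = 30, |B| = 80.
|A∩B|: x∈[1,6], y∈[1,6] → 5·5 = 25.
|A ∪ B| = 110 − 25 = 85.00.

85.00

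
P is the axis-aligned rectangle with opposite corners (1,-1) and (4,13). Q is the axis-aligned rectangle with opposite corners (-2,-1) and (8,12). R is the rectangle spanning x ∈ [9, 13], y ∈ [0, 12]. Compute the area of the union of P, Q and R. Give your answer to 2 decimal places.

By inclusion–exclusion:
Individual areas: |P| = 42, |Q| = 130, |R| = 48.
|P∩Q|: x∈[1,4], y∈[-1,12] → 3·13 = 39.
|P∩R| = 0 (no overlap).
|Q∩R| = 0 (no overlap).
|P∩Q∩R| = 0.
|P ∪ Q ∪ R| = 220 − 39 + 0 = 181.00.

181.00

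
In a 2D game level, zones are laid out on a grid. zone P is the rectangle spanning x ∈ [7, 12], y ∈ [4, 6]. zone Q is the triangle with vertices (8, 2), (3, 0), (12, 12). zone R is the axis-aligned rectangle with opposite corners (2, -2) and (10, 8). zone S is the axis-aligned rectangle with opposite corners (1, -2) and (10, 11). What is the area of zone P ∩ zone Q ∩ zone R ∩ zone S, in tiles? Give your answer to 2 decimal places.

The intersection is the polygon with vertices (7,4), (7,5.333), (7.5,6), (9.6,6), (8.8,4).
By the shoelace formula its area is 4.23.

4.23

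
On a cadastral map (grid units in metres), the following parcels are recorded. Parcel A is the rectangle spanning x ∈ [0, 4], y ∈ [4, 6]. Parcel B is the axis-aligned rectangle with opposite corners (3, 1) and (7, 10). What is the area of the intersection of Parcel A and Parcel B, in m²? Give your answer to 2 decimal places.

2.00

|Parcel A∩Parcel B|: x∈[3,4], y∈[4,6] → 1·2 = 2.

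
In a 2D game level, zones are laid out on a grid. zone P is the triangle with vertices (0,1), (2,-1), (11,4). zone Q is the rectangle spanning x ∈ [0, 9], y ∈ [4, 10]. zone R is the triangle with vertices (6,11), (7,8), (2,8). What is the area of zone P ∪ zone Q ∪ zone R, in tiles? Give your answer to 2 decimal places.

68.83

By inclusion–exclusion:
Individual areas: |zone P| = 14, |zone Q| = 54, |zone R| = 7.5.
|zone P∩zone Q| = 0.
|zone P∩zone R| = 0.
|zone Q∩zone R| = 6.6667.
|zone P∩zone Q∩zone R| = 0.
|zone P ∪ zone Q ∪ zone R| = 75.5 − 6.6667 + 0 = 68.83.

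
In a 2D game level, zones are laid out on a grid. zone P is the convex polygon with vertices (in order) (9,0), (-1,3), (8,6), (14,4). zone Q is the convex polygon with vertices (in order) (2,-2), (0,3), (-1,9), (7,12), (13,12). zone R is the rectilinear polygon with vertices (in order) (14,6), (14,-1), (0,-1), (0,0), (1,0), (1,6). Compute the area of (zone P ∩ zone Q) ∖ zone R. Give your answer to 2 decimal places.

0.94

|zone P ∩ zone Q| = 16.3095.
|(zone P ∩ zone Q) ∩ zone R| = 15.3712.
|(zone P ∩ zone Q) ∖ zone R| = 16.3095 − 15.3712 = 0.94.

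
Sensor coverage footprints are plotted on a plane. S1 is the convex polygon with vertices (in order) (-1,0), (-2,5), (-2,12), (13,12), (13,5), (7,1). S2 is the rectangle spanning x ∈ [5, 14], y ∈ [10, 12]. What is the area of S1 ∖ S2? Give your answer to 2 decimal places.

139.50

|S1| = 155.5, |S1∩S2| = 16.
|S1 ∖ S2| = |S1| − |S1∩S2| = 155.5 − 16 = 139.50.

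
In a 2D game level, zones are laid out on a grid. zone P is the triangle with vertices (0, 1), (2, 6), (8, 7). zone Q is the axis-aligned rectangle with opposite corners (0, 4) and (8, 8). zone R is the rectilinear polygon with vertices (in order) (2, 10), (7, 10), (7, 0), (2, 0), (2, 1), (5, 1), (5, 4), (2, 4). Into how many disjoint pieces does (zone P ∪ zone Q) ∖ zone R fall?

2

(zone P ∪ zone Q) ∖ zone R splits into 2 disjoint pieces (area 12.2, area 4).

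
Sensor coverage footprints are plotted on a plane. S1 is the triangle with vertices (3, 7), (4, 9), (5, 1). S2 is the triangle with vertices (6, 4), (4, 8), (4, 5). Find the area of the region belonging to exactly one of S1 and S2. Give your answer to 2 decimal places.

6.03

|S1| = 5, |S2| = 3, |S1∩S2| = 0.9833.
|S1 △ S2| = |S1| + |S2| − 2·|S1∩S2| = 5 + 3 − 1.9667 = 6.03.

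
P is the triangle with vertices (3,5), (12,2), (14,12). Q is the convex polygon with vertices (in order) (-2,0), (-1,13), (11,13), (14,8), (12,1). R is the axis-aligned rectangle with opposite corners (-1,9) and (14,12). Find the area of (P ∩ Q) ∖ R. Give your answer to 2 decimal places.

|P ∩ Q| = 45.7263.
|(P ∩ Q) ∩ R| = 3.8977.
|(P ∩ Q) ∖ R| = 45.7263 − 3.8977 = 41.83.

41.83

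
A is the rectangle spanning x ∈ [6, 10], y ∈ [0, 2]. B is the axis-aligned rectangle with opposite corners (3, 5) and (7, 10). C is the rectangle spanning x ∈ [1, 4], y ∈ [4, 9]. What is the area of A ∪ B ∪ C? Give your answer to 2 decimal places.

By inclusion–exclusion:
Individual areas: |A| = 8, |B| = 20, |C| = 15.
|A∩B| = 0 (no overlap).
|A∩C| = 0 (no overlap).
|B∩C|: x∈[3,4], y∈[5,9] → 1·4 = 4.
|A∩B∩C| = 0.
|A ∪ B ∪ C| = 43 − 4 + 0 = 39.00.

39.00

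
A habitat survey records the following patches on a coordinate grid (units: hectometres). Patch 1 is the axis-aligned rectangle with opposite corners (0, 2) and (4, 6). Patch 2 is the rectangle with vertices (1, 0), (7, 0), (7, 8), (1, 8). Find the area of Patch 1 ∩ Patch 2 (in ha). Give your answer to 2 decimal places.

12.00

|Patch 1∩Patch 2|: x∈[1,4], y∈[2,6] → 3·4 = 12.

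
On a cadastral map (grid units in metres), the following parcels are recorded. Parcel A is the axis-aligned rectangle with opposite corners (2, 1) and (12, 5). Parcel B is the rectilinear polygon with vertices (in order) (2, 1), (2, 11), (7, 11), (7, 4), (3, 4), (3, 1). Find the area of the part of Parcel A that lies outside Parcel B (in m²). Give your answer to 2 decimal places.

32.00

|Parcel A| = 40, |Parcel A∩Parcel B| = 8.
|Parcel A ∖ Parcel B| = |Parcel A| − |Parcel A∩Parcel B| = 40 − 8 = 32.00.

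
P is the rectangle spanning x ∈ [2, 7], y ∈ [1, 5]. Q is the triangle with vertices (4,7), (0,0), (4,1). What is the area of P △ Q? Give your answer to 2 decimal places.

17.29

|P| = 20, |Q| = 12, |P∩Q| = 7.3571.
|P △ Q| = |P| + |Q| − 2·|P∩Q| = 20 + 12 − 14.7143 = 17.29.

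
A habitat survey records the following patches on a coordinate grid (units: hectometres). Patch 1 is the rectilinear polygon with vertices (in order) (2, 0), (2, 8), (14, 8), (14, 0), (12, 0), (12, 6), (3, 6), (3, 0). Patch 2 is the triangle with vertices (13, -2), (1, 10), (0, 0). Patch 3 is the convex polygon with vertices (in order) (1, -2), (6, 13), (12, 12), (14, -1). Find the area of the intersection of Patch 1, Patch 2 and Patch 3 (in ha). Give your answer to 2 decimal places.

3.17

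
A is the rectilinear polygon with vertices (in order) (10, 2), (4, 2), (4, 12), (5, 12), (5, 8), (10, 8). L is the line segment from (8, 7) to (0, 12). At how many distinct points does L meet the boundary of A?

3

The segment meets the boundary at (4,9.5), (5,8.875), (6.4,8).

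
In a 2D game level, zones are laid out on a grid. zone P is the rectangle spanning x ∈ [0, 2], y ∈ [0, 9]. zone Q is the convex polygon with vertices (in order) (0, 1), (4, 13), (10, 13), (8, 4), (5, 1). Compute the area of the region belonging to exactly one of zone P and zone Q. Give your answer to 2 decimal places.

|zone P| = 18, |zone Q| = 76.5, |zone P∩zone Q| = 6.
|zone P △ zone Q| = |zone P| + |zone Q| − 2·|zone P∩zone Q| = 18 + 76.5 − 12 = 82.50.

82.50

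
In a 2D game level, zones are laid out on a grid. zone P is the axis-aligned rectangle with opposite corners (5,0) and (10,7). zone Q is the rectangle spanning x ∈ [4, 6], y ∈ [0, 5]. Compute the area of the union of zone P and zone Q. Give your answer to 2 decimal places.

By inclusion–exclusion:
Individual areas: |zone P| = 35, |zone Q| = 10.
|zone P∩zone Q|: x∈[5,6], y∈[0,5] → 1·5 = 5.
|zone P ∪ zone Q| = 45 − 5 = 40.00.

40.00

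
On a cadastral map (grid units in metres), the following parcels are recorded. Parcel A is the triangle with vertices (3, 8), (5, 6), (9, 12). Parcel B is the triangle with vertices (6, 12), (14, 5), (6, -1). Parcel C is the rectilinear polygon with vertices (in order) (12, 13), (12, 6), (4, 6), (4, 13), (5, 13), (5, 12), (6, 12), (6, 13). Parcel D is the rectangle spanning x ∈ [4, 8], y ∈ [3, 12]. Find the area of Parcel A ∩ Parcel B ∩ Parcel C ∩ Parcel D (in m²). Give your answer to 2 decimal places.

The intersection is the polygon with vertices (7.297,10.865), (7.895,10.342), (6,7.5), (6,10).
By the shoelace formula its area is 2.97.

2.97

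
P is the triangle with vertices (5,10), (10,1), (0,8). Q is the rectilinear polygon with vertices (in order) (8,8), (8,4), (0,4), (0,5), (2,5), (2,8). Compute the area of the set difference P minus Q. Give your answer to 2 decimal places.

11.54

|P| = 27.5, |P∩Q| = 15.9603.
|P ∖ Q| = |P| − |P∩Q| = 27.5 − 15.9603 = 11.54.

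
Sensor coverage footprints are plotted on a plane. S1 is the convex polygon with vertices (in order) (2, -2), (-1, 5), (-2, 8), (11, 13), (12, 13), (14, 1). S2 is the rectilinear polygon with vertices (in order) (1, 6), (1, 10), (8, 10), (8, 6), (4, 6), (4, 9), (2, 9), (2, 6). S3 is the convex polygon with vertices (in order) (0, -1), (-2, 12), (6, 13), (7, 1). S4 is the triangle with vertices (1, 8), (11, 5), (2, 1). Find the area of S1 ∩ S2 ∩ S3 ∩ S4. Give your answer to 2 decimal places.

3.40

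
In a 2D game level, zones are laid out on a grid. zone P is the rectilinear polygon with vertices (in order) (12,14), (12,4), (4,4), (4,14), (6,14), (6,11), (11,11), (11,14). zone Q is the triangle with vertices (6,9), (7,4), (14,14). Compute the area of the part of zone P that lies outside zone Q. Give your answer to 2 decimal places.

|zone P| = 65, |zone P∩zone Q| = 19.8804.
|zone P ∖ zone Q| = |zone P| − |zone P∩zone Q| = 65 − 19.8804 = 45.12.

45.12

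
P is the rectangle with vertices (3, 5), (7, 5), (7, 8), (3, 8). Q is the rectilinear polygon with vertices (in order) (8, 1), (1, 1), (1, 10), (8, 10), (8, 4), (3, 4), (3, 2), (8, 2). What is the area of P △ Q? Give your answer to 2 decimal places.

|P| = 12, |Q| = 53, |P∩Q| = 12.
|P △ Q| = |P| + |Q| − 2·|P∩Q| = 12 + 53 − 24 = 41.00.

41.00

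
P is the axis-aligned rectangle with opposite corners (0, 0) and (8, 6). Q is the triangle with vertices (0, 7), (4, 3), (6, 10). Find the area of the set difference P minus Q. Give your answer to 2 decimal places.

42.21

|P| = 48, |P∩Q| = 5.7857.
|P ∖ Q| = |P| − |P∩Q| = 48 − 5.7857 = 42.21.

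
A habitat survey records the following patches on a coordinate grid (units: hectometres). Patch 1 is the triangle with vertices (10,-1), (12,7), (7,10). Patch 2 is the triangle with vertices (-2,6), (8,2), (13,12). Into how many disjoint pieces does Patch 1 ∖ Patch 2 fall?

2

Patch 1 ∖ Patch 2 splits into 2 disjoint pieces (area 12.5928, area 0.0603).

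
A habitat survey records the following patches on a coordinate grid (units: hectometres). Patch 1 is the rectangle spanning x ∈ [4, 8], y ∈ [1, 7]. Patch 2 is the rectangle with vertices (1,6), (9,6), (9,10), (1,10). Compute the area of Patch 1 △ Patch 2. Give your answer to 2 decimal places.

48.00

|Patch 1∩Patch 2|: x∈[4,8], y∈[6,7] → 4·1 = 4.
|Patch 1 △ Patch 2| = |Patch 1| + |Patch 2| − 2·|Patch 1∩Patch 2| = 24 + 32 − 8 = 48.00.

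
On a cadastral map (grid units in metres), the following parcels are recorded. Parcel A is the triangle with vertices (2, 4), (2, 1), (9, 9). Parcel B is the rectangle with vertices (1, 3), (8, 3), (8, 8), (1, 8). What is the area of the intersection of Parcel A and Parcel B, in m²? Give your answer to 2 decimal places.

8.48

The intersection is the polygon with vertices (2,4), (7.6,8), (8,8), (8,7.857), (3.75,3), (2,3).
By the shoelace formula its area is 8.48.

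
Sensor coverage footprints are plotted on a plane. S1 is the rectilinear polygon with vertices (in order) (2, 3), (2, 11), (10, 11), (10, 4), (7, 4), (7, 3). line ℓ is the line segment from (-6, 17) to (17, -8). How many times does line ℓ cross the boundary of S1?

2

The segment meets the boundary at (6.88,3), (2,8.304).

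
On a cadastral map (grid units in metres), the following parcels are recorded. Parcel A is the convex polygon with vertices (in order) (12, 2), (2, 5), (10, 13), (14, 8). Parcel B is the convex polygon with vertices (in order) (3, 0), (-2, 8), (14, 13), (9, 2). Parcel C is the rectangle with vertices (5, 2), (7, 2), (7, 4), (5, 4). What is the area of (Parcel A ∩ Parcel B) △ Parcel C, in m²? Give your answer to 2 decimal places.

|Parcel A ∩ Parcel B| = 50.6748.
|(Parcel A ∩ Parcel B) ∩ Parcel C| = 0.4167.
|(Parcel A ∩ Parcel B) △ Parcel C| = 50.6748 + 4 − 0.8333 = 53.84.

53.84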